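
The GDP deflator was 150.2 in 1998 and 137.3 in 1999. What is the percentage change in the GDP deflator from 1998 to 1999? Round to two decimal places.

-8.59%

Change = (137.3 − 150.2) / 150.2 × 100
       = -12.9 / 150.2 × 100 = -8.5885%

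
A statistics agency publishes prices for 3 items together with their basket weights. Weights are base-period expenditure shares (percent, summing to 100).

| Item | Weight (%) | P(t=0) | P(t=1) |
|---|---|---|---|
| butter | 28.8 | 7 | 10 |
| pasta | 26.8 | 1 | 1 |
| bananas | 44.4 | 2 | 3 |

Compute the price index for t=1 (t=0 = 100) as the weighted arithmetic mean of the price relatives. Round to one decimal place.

butter: 28.8 × (10/7) = 28.8 × 1.428571 = 41.1429
pasta: 26.8 × (1/1) = 26.8 × 1.000000 = 26.8000
bananas: 44.4 × (3/2) = 44.4 × 1.500000 = 66.6000
Index = Σ wᵢ·(p₁ᵢ/p₀ᵢ) = 41.1429 + 26.8000 + 66.6000 = 134.5429

134.5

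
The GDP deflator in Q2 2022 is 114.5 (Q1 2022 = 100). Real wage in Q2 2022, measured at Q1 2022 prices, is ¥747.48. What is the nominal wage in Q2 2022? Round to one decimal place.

855.9

Nominal = Real × (Index/100) = 747.48 × (114.5/100)
        = 747.48 × 1.145 = 855.8646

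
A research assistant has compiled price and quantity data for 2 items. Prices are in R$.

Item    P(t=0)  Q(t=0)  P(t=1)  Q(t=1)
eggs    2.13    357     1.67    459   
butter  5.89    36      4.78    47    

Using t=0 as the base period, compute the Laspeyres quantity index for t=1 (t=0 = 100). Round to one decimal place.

Laspeyres quantity index uses base-period prices as weights.
ΣP(t=0)·Q(t=1) = 2.13×459 + 5.89×47 = 977.67 + 276.83 = 1254.5
ΣP(t=0)·Q(t=0) = 2.13×357 + 5.89×36 = 760.41 + 212.04 = 972.45
Index = 1254.5 / 972.45 × 100 = 129.0041

129.0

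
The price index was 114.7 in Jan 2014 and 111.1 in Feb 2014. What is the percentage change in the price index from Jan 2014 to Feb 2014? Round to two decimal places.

-3.14%

Change = (111.1 − 114.7) / 114.7 × 100
       = -3.6 / 114.7 × 100 = -3.1386%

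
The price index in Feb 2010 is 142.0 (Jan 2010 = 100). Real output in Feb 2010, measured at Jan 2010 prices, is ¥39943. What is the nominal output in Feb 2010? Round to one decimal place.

Nominal = Real × (Index/100) = 39943 × (142.0/100)
        = 39943 × 1.420 = 56719.0600

56719.1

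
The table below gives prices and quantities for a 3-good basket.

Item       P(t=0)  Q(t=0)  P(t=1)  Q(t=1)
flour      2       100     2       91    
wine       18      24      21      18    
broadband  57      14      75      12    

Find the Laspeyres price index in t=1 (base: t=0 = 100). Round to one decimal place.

122.7

Laspeyres price index uses base-period quantities as weights.
ΣP(t=1)·Q(t=0) = 2×100 + 21×24 + 75×14 = 200 + 504 + 1050 = 1754
ΣP(t=0)·Q(t=0) = 2×100 + 18×24 + 57×14 = 200 + 432 + 798 = 1430
Index = 1754 / 1430 × 100 = 122.6573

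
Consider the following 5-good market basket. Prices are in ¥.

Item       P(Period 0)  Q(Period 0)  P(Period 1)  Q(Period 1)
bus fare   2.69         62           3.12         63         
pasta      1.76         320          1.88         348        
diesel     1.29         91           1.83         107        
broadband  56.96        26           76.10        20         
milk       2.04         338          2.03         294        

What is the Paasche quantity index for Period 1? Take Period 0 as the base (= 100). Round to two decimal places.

Paasche quantity index uses current-period prices as weights.
ΣP(Period 1)·Q(Period 1) = 3.12×63 + 1.88×348 + 1.83×107 + 76.10×20 + 2.03×294 = 196.56 + 654.24 + 195.81 + 1522 + 596.82 = 3165.43
ΣP(Period 1)·Q(Period 0) = 3.12×62 + 1.88×320 + 1.83×91 + 76.10×26 + 2.03×338 = 193.44 + 601.6 + 166.53 + 1978.6 + 686.14 = 3626.31
Index = 3165.43 / 3626.31 × 100 = 87.2907

87.29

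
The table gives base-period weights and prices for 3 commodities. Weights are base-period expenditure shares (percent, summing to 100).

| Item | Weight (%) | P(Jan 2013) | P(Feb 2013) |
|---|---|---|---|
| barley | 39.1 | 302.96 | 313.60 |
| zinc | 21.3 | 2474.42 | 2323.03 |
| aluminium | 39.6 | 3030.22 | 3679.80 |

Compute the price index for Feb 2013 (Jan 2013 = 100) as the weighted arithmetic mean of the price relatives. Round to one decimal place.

108.6

barley: 39.1 × (313.60/302.96) = 39.1 × 1.035120 = 40.4732
zinc: 21.3 × (2323.03/2474.42) = 21.3 × 0.938818 = 19.9968
aluminium: 39.6 × (3679.80/3030.22) = 39.6 × 1.214367 = 48.0889
Index = Σ wᵢ·(p₁ᵢ/p₀ᵢ) = 40.4732 + 19.9968 + 48.0889 = 108.5590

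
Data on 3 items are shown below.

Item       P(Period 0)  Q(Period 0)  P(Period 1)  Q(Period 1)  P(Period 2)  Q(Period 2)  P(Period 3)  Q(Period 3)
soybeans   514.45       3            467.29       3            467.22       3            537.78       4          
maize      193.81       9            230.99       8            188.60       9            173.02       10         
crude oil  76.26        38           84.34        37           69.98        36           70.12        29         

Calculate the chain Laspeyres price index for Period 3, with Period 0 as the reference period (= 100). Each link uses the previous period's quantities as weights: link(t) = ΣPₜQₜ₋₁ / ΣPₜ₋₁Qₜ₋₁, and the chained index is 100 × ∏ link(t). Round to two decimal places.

Link Period 0→Period 1:
ΣP(Period 1)Q(Period 0) = 467.29×3 + 230.99×9 + 84.34×38 = 1401.87 + 2078.91 + 3204.92 = 6685.7
ΣP(Period 0)Q(Period 0) = 514.45×3 + 193.81×9 + 76.26×38 = 1543.35 + 1744.29 + 2897.88 = 6185.52
link = 6685.7/6185.52 = 1.080863
Link Period 1→Period 2:
ΣP(Period 2)Q(Period 1) = 467.22×3 + 188.60×8 + 69.98×37 = 1401.66 + 1508.8 + 2589.26 = 5499.72
ΣP(Period 1)Q(Period 1) = 467.29×3 + 230.99×8 + 84.34×37 = 1401.87 + 1847.92 + 3120.58 = 6370.37
link = 5499.72/6370.37 = 0.863328
Link Period 2→Period 3:
ΣP(Period 3)Q(Period 2) = 537.78×3 + 173.02×9 + 70.12×36 = 1613.34 + 1557.18 + 2524.32 = 5694.84
ΣP(Period 2)Q(Period 2) = 467.22×3 + 188.60×9 + 69.98×36 = 1401.66 + 1697.4 + 2519.28 = 5618.34
link = 5694.84/5618.34 = 1.013616
Chained index = 100 × 1.080863 × 0.863328 × 1.013616 = 94.5845

94.58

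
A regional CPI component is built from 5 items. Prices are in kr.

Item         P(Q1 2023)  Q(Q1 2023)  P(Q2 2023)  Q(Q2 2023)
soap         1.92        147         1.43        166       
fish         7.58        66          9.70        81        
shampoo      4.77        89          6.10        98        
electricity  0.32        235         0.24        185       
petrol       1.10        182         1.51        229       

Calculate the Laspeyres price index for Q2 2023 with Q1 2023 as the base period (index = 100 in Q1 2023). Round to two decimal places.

116.33

Laspeyres price index uses base-period quantities as weights.
ΣP(Q2 2023)·Q(Q1 2023) = 1.43×147 + 9.70×66 + 6.10×89 + 0.24×235 + 1.51×182 = 210.21 + 640.2 + 542.9 + 56.4 + 274.82 = 1724.53
ΣP(Q1 2023)·Q(Q1 2023) = 1.92×147 + 7.58×66 + 4.77×89 + 0.32×235 + 1.10×182 = 282.24 + 500.28 + 424.53 + 75.2 + 200.2 = 1482.45
Index = 1724.53 / 1482.45 × 100 = 116.3297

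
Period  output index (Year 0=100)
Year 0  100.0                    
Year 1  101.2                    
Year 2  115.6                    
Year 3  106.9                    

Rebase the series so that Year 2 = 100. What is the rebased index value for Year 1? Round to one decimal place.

Rebased(Year 1) = 101.2 / 115.6 × 100 = 87.5433

87.5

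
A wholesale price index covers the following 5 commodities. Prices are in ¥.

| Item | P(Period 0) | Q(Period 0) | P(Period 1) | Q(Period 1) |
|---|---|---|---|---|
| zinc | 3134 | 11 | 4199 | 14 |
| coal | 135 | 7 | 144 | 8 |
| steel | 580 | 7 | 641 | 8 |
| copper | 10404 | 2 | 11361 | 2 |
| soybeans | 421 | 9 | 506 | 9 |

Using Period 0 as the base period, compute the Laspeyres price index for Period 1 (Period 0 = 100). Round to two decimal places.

Laspeyres price index uses base-period quantities as weights.
ΣP(Period 1)·Q(Period 0) = 4199×11 + 144×7 + 641×7 + 11361×2 + 506×9 = 46189 + 1008 + 4487 + 22722 + 4554 = 78960
ΣP(Period 0)·Q(Period 0) = 3134×11 + 135×7 + 580×7 + 10404×2 + 421×9 = 34474 + 945 + 4060 + 20808 + 3789 = 64076
Index = 78960 / 64076 × 100 = 123.2287

123.23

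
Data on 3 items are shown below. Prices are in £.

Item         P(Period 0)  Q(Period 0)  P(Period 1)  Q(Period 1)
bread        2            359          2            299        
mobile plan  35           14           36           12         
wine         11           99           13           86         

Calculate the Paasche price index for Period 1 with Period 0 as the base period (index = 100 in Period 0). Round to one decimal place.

Paasche price index uses current-period quantities as weights.
ΣP(Period 1)·Q(Period 1) = 2×299 + 36×12 + 13×86 = 598 + 432 + 1118 = 2148
ΣP(Period 0)·Q(Period 1) = 2×299 + 35×12 + 11×86 = 598 + 420 + 946 = 1964
Index = 2148 / 1964 × 100 = 109.3686

109.4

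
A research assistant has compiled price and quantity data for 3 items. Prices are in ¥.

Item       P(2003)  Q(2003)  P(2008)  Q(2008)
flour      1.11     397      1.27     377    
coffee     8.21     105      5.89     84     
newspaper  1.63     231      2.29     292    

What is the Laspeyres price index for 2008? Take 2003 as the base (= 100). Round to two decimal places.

98.36

Laspeyres price index uses base-period quantities as weights.
ΣP(2008)·Q(2003) = 1.27×397 + 5.89×105 + 2.29×231 = 504.19 + 618.45 + 528.99 = 1651.63
ΣP(2003)·Q(2003) = 1.11×397 + 8.21×105 + 1.63×231 = 440.67 + 862.05 + 376.53 = 1679.25
Index = 1651.63 / 1679.25 × 100 = 98.3552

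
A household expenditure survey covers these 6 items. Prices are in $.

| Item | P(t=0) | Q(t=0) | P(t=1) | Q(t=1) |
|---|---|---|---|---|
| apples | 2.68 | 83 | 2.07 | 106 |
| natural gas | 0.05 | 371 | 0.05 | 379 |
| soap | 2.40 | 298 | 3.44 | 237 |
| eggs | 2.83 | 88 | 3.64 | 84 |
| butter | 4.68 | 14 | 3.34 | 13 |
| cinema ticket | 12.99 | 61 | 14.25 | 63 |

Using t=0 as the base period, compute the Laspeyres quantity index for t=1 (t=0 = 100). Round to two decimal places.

Laspeyres quantity index uses base-period prices as weights.
ΣP(t=0)·Q(t=1) = 2.68×106 + 0.05×379 + 2.40×237 + 2.83×84 + 4.68×13 + 12.99×63 = 284.08 + 18.95 + 568.8 + 237.72 + 60.84 + 818.37 = 1988.76
ΣP(t=0)·Q(t=0) = 2.68×83 + 0.05×371 + 2.40×298 + 2.83×88 + 4.68×14 + 12.99×61 = 222.44 + 18.55 + 715.2 + 249.04 + 65.52 + 792.39 = 2063.14
Index = 1988.76 / 2063.14 × 100 = 96.3948

96.39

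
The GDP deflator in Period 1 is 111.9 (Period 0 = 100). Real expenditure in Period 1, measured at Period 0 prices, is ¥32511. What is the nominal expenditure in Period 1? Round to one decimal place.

36379.8

Nominal = Real × (Index/100) = 32511 × (111.9/100)
        = 32511 × 1.119 = 36379.8090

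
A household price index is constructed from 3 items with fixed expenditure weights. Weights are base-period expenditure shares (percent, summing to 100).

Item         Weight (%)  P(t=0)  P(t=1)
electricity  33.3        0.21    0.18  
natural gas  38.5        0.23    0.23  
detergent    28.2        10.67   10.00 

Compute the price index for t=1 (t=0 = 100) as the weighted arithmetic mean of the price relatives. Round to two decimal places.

electricity: 33.3 × (0.18/0.21) = 33.3 × 0.857143 = 28.5429
natural gas: 38.5 × (0.23/0.23) = 38.5 × 1.000000 = 38.5000
detergent: 28.2 × (10.00/10.67) = 28.2 × 0.937207 = 26.4292
Index = Σ wᵢ·(p₁ᵢ/p₀ᵢ) = 28.5429 + 38.5000 + 26.4292 = 93.4721

93.47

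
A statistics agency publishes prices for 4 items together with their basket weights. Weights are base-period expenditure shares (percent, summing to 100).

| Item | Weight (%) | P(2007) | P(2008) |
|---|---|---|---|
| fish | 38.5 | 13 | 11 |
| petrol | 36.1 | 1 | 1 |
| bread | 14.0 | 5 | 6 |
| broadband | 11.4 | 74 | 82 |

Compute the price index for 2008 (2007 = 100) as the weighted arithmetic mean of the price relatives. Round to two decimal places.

fish: 38.5 × (11/13) = 38.5 × 0.846154 = 32.5769
petrol: 36.1 × (1/1) = 36.1 × 1.000000 = 36.1000
bread: 14.0 × (6/5) = 14.0 × 1.200000 = 16.8000
broadband: 11.4 × (82/74) = 11.4 × 1.108108 = 12.6324
Index = Σ wᵢ·(p₁ᵢ/p₀ᵢ) = 32.5769 + 36.1000 + 16.8000 + 12.6324 = 98.1094

98.11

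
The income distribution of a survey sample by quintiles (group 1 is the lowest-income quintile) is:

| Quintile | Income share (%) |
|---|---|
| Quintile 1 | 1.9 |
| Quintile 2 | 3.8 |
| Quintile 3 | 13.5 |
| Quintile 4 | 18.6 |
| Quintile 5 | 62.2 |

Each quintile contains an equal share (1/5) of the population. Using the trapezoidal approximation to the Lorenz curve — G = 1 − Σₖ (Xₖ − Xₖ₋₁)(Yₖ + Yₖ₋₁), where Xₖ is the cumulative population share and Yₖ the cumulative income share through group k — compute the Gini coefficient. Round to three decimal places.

0.542

Cumulative income shares Yₖ: 0.0190, 0.0570, 0.1920, 0.3780, 1.0000
Σ (Xₖ−Xₖ₋₁)(Yₖ+Yₖ₋₁) = (1/5)(0.0190+0.0000) + (1/5)(0.0570+0.0190) + (1/5)(0.1920+0.0570) + (1/5)(0.3780+0.1920) + (1/5)(1.0000+0.3780)
  = 0.0038 + 0.0152 + 0.0498 + 0.1140 + 0.2756 = 0.4584
G = 1 − 0.4584 = 0.5416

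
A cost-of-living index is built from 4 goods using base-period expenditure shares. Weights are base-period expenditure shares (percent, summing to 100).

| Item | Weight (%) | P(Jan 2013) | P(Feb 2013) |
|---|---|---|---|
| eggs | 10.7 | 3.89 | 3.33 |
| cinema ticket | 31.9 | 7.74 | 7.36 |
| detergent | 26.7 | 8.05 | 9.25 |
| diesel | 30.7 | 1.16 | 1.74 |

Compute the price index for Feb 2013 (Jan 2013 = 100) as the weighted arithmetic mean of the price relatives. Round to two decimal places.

eggs: 10.7 × (3.33/3.89) = 10.7 × 0.856041 = 9.1596
cinema ticket: 31.9 × (7.36/7.74) = 31.9 × 0.950904 = 30.3339
detergent: 26.7 × (9.25/8.05) = 26.7 × 1.149068 = 30.6801
diesel: 30.7 × (1.74/1.16) = 30.7 × 1.500000 = 46.0500
Index = Σ wᵢ·(p₁ᵢ/p₀ᵢ) = 9.1596 + 30.3339 + 30.6801 + 46.0500 = 116.2236

116.22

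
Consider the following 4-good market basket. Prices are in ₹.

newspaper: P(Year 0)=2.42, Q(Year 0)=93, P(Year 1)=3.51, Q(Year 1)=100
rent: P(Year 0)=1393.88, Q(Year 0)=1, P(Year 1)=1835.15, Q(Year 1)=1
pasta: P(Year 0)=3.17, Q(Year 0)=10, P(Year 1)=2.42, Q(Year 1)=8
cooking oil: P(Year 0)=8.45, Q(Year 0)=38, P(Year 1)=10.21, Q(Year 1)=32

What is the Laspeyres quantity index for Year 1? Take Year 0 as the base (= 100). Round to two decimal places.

Laspeyres quantity index uses base-period prices as weights.
ΣP(Year 0)·Q(Year 1) = 2.42×100 + 1393.88×1 + 3.17×8 + 8.45×32 = 242 + 1393.88 + 25.36 + 270.4 = 1931.64
ΣP(Year 0)·Q(Year 0) = 2.42×93 + 1393.88×1 + 3.17×10 + 8.45×38 = 225.06 + 1393.88 + 31.7 + 321.1 = 1971.74
Index = 1931.64 / 1971.74 × 100 = 97.9663

97.97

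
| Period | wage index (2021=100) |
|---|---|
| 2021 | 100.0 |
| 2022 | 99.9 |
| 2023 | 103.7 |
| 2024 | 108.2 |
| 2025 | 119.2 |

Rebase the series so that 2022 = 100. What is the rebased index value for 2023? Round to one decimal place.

103.8

Rebased(2023) = 103.7 / 99.9 × 100 = 103.8038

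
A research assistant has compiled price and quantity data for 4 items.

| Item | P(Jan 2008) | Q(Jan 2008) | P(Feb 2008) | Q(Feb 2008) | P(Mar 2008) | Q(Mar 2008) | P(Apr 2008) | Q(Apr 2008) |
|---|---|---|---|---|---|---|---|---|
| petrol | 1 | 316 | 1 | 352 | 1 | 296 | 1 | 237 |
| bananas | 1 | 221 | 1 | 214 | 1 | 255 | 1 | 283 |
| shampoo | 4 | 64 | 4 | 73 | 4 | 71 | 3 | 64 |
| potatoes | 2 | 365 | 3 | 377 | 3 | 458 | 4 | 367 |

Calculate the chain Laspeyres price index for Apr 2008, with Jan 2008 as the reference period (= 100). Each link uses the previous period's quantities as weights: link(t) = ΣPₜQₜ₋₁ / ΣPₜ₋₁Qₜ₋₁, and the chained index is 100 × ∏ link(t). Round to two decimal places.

Link Jan 2008→Feb 2008:
ΣP(Feb 2008)Q(Jan 2008) = 1×316 + 1×221 + 4×64 + 3×365 = 316 + 221 + 256 + 1095 = 1888
ΣP(Jan 2008)Q(Jan 2008) = 1×316 + 1×221 + 4×64 + 2×365 = 316 + 221 + 256 + 730 = 1523
link = 1888/1523 = 1.239659
Link Feb 2008→Mar 2008:
ΣP(Mar 2008)Q(Feb 2008) = 1×352 + 1×214 + 4×73 + 3×377 = 352 + 214 + 292 + 1131 = 1989
ΣP(Feb 2008)Q(Feb 2008) = 1×352 + 1×214 + 4×73 + 3×377 = 352 + 214 + 292 + 1131 = 1989
link = 1989/1989 = 1.000000
Link Mar 2008→Apr 2008:
ΣP(Apr 2008)Q(Mar 2008) = 1×296 + 1×255 + 3×71 + 4×458 = 296 + 255 + 213 + 1832 = 2596
ΣP(Mar 2008)Q(Mar 2008) = 1×296 + 1×255 + 4×71 + 3×458 = 296 + 255 + 284 + 1374 = 2209
link = 2596/2209 = 1.175192
Chained index = 100 × 1.239659 × 1.000000 × 1.175192 = 145.6837

145.68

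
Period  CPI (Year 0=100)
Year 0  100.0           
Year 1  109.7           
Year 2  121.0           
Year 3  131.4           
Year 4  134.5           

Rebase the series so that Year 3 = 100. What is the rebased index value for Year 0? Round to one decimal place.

Rebased(Year 0) = 100.0 / 131.4 × 100 = 76.1035

76.1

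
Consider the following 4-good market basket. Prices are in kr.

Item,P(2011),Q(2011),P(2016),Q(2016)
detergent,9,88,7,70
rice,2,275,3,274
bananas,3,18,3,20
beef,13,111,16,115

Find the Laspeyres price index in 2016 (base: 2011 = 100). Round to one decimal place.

Laspeyres price index uses base-period quantities as weights.
ΣP(2016)·Q(2011) = 7×88 + 3×275 + 3×18 + 16×111 = 616 + 825 + 54 + 1776 = 3271
ΣP(2011)·Q(2011) = 9×88 + 2×275 + 3×18 + 13×111 = 792 + 550 + 54 + 1443 = 2839
Index = 3271 / 2839 × 100 = 115.2166

115.2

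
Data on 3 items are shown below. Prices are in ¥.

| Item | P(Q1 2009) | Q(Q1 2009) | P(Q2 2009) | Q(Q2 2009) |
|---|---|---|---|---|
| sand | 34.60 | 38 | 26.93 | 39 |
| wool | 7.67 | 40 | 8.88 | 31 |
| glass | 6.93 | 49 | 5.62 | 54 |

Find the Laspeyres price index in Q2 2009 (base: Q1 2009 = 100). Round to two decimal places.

Laspeyres price index uses base-period quantities as weights.
ΣP(Q2 2009)·Q(Q1 2009) = 26.93×38 + 8.88×40 + 5.62×49 = 1023.34 + 355.2 + 275.38 = 1653.92
ΣP(Q1 2009)·Q(Q1 2009) = 34.60×38 + 7.67×40 + 6.93×49 = 1314.8 + 306.8 + 339.57 = 1961.17
Index = 1653.92 / 1961.17 × 100 = 84.3333

84.33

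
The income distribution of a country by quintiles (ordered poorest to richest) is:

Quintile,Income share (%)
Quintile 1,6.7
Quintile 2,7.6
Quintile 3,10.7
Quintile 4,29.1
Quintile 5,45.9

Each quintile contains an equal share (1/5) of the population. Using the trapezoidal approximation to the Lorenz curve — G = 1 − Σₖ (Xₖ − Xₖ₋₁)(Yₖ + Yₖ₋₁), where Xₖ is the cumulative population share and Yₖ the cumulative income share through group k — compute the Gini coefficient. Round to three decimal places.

0.400

Cumulative income shares Yₖ: 0.0670, 0.1430, 0.2500, 0.5410, 1.0000
Σ (Xₖ−Xₖ₋₁)(Yₖ+Yₖ₋₁) = (1/5)(0.0670+0.0000) + (1/5)(0.1430+0.0670) + (1/5)(0.2500+0.1430) + (1/5)(0.5410+0.2500) + (1/5)(1.0000+0.5410)
  = 0.0134 + 0.0420 + 0.0786 + 0.1582 + 0.3082 = 0.6004
G = 1 − 0.6004 = 0.3996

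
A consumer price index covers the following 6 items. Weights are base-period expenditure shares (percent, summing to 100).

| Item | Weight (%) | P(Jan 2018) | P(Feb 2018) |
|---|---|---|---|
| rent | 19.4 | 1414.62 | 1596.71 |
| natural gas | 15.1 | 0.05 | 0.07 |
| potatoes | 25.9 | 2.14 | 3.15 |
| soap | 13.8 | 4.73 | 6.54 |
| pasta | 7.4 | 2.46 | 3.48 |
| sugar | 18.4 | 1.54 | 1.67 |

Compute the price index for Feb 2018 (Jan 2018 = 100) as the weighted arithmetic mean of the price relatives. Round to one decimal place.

130.7

rent: 19.4 × (1596.71/1414.62) = 19.4 × 1.128720 = 21.8972
natural gas: 15.1 × (0.07/0.05) = 15.1 × 1.400000 = 21.1400
potatoes: 25.9 × (3.15/2.14) = 25.9 × 1.471963 = 38.1238
soap: 13.8 × (6.54/4.73) = 13.8 × 1.382664 = 19.0808
pasta: 7.4 × (3.48/2.46) = 7.4 × 1.414634 = 10.4683
sugar: 18.4 × (1.67/1.54) = 18.4 × 1.084416 = 19.9532
Index = Σ wᵢ·(p₁ᵢ/p₀ᵢ) = 21.8972 + 21.1400 + 38.1238 + 19.0808 + 10.4683 + 19.9532 = 130.6633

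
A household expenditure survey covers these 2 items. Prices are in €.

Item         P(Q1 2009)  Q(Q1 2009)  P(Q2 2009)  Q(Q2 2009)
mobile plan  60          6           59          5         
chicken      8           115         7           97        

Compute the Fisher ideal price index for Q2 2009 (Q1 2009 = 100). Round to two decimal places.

90.53

Laspeyres component (base-period weights):
ΣP(Q2 2009)Q(Q1 2009) = 59×6 + 7×115 = 354 + 805 = 1159
ΣP(Q1 2009)Q(Q1 2009) = 60×6 + 8×115 = 360 + 920 = 1280
L = 1159 / 1280 × 100 = 90.5469
Paasche component (current-period weights):
ΣP(Q2 2009)Q(Q2 2009) = 59×5 + 7×97 = 295 + 679 = 974
ΣP(Q1 2009)Q(Q2 2009) = 60×5 + 8×97 = 300 + 776 = 1076
P = 974 / 1076 × 100 = 90.5204
Fisher = √(L × P) = √(90.5469 × 90.5204) = 90.5337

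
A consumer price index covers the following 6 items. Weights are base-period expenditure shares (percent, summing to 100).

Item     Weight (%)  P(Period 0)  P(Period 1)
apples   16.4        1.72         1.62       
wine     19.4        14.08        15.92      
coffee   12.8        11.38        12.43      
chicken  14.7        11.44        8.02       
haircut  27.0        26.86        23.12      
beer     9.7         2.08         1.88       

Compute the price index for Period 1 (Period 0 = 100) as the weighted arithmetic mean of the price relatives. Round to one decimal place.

93.7

apples: 16.4 × (1.62/1.72) = 16.4 × 0.941860 = 15.4465
wine: 19.4 × (15.92/14.08) = 19.4 × 1.130682 = 21.9352
coffee: 12.8 × (12.43/11.38) = 12.8 × 1.092267 = 13.9810
chicken: 14.7 × (8.02/11.44) = 14.7 × 0.701049 = 10.3054
haircut: 27.0 × (23.12/26.86) = 27.0 × 0.860759 = 23.2405
beer: 9.7 × (1.88/2.08) = 9.7 × 0.903846 = 8.7673
Index = Σ wᵢ·(p₁ᵢ/p₀ᵢ) = 15.4465 + 21.9352 + 13.9810 + 10.3054 + 23.2405 + 8.7673 = 93.6760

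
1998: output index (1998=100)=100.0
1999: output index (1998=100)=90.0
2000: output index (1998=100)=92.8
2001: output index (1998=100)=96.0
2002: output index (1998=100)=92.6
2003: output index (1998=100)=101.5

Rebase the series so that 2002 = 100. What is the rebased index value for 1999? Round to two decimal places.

Rebased(1999) = 90.0 / 92.6 × 100 = 97.1922

97.19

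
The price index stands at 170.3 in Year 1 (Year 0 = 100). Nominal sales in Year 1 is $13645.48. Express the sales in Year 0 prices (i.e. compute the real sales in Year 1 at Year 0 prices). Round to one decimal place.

8012.6

Real = Nominal ÷ (Index/100) = 13645.48 ÷ (170.3/100)
     = 13645.48 ÷ 1.703 = 8012.6130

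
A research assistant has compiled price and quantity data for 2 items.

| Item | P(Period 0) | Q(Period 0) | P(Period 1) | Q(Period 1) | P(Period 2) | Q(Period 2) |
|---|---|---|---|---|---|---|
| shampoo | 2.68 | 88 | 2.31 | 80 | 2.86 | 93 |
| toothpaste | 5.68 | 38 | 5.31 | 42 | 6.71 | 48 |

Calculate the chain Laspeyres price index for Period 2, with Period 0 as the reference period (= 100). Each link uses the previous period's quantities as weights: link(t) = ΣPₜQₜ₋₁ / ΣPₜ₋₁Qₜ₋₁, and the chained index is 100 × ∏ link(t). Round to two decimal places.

112.28

Link Period 0→Period 1:
ΣP(Period 1)Q(Period 0) = 2.31×88 + 5.31×38 = 203.28 + 201.78 = 405.06
ΣP(Period 0)Q(Period 0) = 2.68×88 + 5.68×38 = 235.84 + 215.84 = 451.68
link = 405.06/451.68 = 0.896785
Link Period 1→Period 2:
ΣP(Period 2)Q(Period 1) = 2.86×80 + 6.71×42 = 228.8 + 281.82 = 510.62
ΣP(Period 1)Q(Period 1) = 2.31×80 + 5.31×42 = 184.8 + 223.02 = 407.82
link = 510.62/407.82 = 1.252072
Chained index = 100 × 0.896785 × 1.252072 = 112.2840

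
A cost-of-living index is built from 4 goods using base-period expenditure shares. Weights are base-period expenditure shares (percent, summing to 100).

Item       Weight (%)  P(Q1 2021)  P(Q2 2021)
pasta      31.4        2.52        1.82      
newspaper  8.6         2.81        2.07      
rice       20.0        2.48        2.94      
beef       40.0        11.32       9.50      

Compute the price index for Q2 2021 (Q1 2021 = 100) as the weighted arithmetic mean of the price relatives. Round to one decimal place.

86.3

pasta: 31.4 × (1.82/2.52) = 31.4 × 0.722222 = 22.6778
newspaper: 8.6 × (2.07/2.81) = 8.6 × 0.736655 = 6.3352
rice: 20.0 × (2.94/2.48) = 20.0 × 1.185484 = 23.7097
beef: 40.0 × (9.50/11.32) = 40.0 × 0.839223 = 33.5689
Index = Σ wᵢ·(p₁ᵢ/p₀ᵢ) = 22.6778 + 6.3352 + 23.7097 + 33.5689 = 86.2916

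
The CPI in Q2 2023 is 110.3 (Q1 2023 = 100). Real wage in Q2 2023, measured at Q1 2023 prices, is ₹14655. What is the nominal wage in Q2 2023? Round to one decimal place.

Nominal = Real × (Index/100) = 14655 × (110.3/100)
        = 14655 × 1.103 = 16164.4650

16164.5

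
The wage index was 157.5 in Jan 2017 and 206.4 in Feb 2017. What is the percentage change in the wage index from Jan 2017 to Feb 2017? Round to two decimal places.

Change = (206.4 − 157.5) / 157.5 × 100
       = 48.9 / 157.5 × 100 = 31.0476%

31.05%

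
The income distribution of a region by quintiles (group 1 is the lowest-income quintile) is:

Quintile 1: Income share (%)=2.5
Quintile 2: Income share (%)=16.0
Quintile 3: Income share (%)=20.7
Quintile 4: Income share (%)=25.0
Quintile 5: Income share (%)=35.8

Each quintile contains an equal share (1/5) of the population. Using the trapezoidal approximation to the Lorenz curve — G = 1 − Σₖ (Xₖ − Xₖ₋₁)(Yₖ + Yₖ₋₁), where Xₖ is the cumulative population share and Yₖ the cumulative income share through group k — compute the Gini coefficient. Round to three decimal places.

0.302

Cumulative income shares Yₖ: 0.0250, 0.1850, 0.3920, 0.6420, 1.0000
Σ (Xₖ−Xₖ₋₁)(Yₖ+Yₖ₋₁) = (1/5)(0.0250+0.0000) + (1/5)(0.1850+0.0250) + (1/5)(0.3920+0.1850) + (1/5)(0.6420+0.3920) + (1/5)(1.0000+0.6420)
  = 0.0050 + 0.0420 + 0.1154 + 0.2068 + 0.3284 = 0.6976
G = 1 − 0.6976 = 0.3024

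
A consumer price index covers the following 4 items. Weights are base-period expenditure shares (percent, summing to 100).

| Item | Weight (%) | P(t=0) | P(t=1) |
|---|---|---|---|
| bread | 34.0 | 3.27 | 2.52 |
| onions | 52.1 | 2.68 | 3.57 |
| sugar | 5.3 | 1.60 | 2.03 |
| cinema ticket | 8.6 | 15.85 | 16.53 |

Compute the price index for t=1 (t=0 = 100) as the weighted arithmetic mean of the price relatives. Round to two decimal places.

111.30

bread: 34.0 × (2.52/3.27) = 34.0 × 0.770642 = 26.2018
onions: 52.1 × (3.57/2.68) = 52.1 × 1.332090 = 69.4019
sugar: 5.3 × (2.03/1.60) = 5.3 × 1.268750 = 6.7244
cinema ticket: 8.6 × (16.53/15.85) = 8.6 × 1.042902 = 8.9690
Index = Σ wᵢ·(p₁ᵢ/p₀ᵢ) = 26.2018 + 69.4019 + 6.7244 + 8.9690 = 111.2970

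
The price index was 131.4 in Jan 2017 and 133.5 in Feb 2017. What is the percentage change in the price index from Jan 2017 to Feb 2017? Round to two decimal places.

1.60%

Change = (133.5 − 131.4) / 131.4 × 100
       = 2.1 / 131.4 × 100 = 1.5982%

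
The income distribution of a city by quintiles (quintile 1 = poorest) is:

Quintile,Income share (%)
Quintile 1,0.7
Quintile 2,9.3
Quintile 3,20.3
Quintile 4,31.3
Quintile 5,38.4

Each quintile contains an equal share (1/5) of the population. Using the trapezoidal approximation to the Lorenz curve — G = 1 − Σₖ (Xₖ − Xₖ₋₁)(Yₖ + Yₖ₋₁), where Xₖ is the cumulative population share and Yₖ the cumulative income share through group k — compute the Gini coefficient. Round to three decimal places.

0.390

Cumulative income shares Yₖ: 0.0070, 0.1000, 0.3030, 0.6160, 1.0000
Σ (Xₖ−Xₖ₋₁)(Yₖ+Yₖ₋₁) = (1/5)(0.0070+0.0000) + (1/5)(0.1000+0.0070) + (1/5)(0.3030+0.1000) + (1/5)(0.6160+0.3030) + (1/5)(1.0000+0.6160)
  = 0.0014 + 0.0214 + 0.0806 + 0.1838 + 0.3232 = 0.6104
G = 1 − 0.6104 = 0.3896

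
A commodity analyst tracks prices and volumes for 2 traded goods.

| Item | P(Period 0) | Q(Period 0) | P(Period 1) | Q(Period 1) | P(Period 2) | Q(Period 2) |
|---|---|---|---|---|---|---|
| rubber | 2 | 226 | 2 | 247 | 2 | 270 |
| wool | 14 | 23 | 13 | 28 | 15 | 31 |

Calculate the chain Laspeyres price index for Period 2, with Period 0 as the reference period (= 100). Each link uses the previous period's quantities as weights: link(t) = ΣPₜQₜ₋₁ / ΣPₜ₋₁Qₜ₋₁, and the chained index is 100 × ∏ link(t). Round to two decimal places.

Link Period 0→Period 1:
ΣP(Period 1)Q(Period 0) = 2×226 + 13×23 = 452 + 299 = 751
ΣP(Period 0)Q(Period 0) = 2×226 + 14×23 = 452 + 322 = 774
link = 751/774 = 0.970284
Link Period 1→Period 2:
ΣP(Period 2)Q(Period 1) = 2×247 + 15×28 = 494 + 420 = 914
ΣP(Period 1)Q(Period 1) = 2×247 + 13×28 = 494 + 364 = 858
link = 914/858 = 1.065268
Chained index = 100 × 0.970284 × 1.065268 = 103.3613

103.36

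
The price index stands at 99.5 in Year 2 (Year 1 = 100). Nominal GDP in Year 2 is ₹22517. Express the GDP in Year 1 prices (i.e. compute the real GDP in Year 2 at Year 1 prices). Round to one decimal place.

Real = Nominal ÷ (Index/100) = 22517 ÷ (99.5/100)
     = 22517 ÷ 0.995 = 22630.1508

22630.2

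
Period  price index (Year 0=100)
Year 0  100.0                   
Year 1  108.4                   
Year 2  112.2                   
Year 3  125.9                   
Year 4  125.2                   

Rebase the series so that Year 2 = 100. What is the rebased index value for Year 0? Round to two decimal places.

89.13

Rebased(Year 0) = 100.0 / 112.2 × 100 = 89.1266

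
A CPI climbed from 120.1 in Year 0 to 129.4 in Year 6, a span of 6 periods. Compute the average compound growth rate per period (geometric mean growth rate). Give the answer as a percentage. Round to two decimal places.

Growth factor = (129.4/120.1)^(1/6) = (1.077435)^(1/6) = 1.012508
Growth rate = 1.012508 − 1 = 0.012508 = 1.2508%

1.25%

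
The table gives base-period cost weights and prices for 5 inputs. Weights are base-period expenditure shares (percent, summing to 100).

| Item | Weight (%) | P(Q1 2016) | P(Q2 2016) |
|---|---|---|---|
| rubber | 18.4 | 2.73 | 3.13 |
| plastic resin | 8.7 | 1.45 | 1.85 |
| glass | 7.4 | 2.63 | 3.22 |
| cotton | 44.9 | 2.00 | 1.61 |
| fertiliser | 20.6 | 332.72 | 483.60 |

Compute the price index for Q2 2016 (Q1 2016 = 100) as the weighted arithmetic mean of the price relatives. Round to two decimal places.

rubber: 18.4 × (3.13/2.73) = 18.4 × 1.146520 = 21.0960
plastic resin: 8.7 × (1.85/1.45) = 8.7 × 1.275862 = 11.1000
glass: 7.4 × (3.22/2.63) = 7.4 × 1.224335 = 9.0601
cotton: 44.9 × (1.61/2.00) = 44.9 × 0.805000 = 36.1445
fertiliser: 20.6 × (483.60/332.72) = 20.6 × 1.453474 = 29.9416
Index = Σ wᵢ·(p₁ᵢ/p₀ᵢ) = 21.0960 + 11.1000 + 9.0601 + 36.1445 + 29.9416 = 107.3421

107.34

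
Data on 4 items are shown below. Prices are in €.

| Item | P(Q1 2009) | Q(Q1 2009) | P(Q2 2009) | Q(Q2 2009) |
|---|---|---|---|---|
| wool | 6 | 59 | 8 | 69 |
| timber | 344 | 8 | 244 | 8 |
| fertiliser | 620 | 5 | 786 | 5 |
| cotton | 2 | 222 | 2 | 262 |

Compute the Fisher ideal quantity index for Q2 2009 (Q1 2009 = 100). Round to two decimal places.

Laspeyres component (base-period weights):
ΣP(Q1 2009)Q(Q2 2009) = 6×69 + 344×8 + 620×5 + 2×262 = 414 + 2752 + 3100 + 524 = 6790
ΣP(Q1 2009)Q(Q1 2009) = 6×59 + 344×8 + 620×5 + 2×222 = 354 + 2752 + 3100 + 444 = 6650
L = 6790 / 6650 × 100 = 102.1053
Paasche component (current-period weights):
ΣP(Q2 2009)Q(Q2 2009) = 8×69 + 244×8 + 786×5 + 2×262 = 552 + 1952 + 3930 + 524 = 6958
ΣP(Q2 2009)Q(Q1 2009) = 8×59 + 244×8 + 786×5 + 2×222 = 472 + 1952 + 3930 + 444 = 6798
P = 6958 / 6798 × 100 = 102.3536
Fisher = √(L × P) = √(102.1053 × 102.3536) = 102.2294

102.23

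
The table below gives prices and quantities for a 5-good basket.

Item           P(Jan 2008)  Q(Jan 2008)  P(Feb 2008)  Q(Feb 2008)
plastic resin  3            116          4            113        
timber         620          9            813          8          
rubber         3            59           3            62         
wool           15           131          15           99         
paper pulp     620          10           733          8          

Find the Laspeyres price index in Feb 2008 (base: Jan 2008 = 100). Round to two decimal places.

Laspeyres price index uses base-period quantities as weights.
ΣP(Feb 2008)·Q(Jan 2008) = 4×116 + 813×9 + 3×59 + 15×131 + 733×10 = 464 + 7317 + 177 + 1965 + 7330 = 17253
ΣP(Jan 2008)·Q(Jan 2008) = 3×116 + 620×9 + 3×59 + 15×131 + 620×10 = 348 + 5580 + 177 + 1965 + 6200 = 14270
Index = 17253 / 14270 × 100 = 120.9040

120.90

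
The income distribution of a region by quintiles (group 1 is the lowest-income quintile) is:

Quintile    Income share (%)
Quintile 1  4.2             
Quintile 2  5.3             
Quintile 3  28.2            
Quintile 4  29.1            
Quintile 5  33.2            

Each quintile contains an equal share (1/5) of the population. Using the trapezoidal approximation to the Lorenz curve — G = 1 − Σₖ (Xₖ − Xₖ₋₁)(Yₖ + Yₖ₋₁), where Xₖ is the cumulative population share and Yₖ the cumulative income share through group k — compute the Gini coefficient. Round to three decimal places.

0.327

Cumulative income shares Yₖ: 0.0420, 0.0950, 0.3770, 0.6680, 1.0000
Σ (Xₖ−Xₖ₋₁)(Yₖ+Yₖ₋₁) = (1/5)(0.0420+0.0000) + (1/5)(0.0950+0.0420) + (1/5)(0.3770+0.0950) + (1/5)(0.6680+0.3770) + (1/5)(1.0000+0.6680)
  = 0.0084 + 0.0274 + 0.0944 + 0.2090 + 0.3336 = 0.6728
G = 1 − 0.6728 = 0.3272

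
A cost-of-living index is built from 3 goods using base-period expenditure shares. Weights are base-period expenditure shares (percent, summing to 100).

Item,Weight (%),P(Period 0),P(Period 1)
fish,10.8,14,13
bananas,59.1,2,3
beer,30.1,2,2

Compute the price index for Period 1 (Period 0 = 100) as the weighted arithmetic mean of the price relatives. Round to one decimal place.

fish: 10.8 × (13/14) = 10.8 × 0.928571 = 10.0286
bananas: 59.1 × (3/2) = 59.1 × 1.500000 = 88.6500
beer: 30.1 × (2/2) = 30.1 × 1.000000 = 30.1000
Index = Σ wᵢ·(p₁ᵢ/p₀ᵢ) = 10.0286 + 88.6500 + 30.1000 = 128.7786

128.8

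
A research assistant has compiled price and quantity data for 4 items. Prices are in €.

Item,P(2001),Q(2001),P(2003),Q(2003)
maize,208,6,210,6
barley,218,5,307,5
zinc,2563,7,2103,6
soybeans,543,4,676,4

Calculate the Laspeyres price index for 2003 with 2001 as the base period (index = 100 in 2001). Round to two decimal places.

90.06

Laspeyres price index uses base-period quantities as weights.
ΣP(2003)·Q(2001) = 210×6 + 307×5 + 2103×7 + 676×4 = 1260 + 1535 + 14721 + 2704 = 20220
ΣP(2001)·Q(2001) = 208×6 + 218×5 + 2563×7 + 543×4 = 1248 + 1090 + 17941 + 2172 = 22451
Index = 20220 / 22451 × 100 = 90.0628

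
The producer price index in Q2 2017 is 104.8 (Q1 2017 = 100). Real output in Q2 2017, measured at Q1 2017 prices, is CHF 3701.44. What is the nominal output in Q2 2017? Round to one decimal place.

3879.1

Nominal = Real × (Index/100) = 3701.44 × (104.8/100)
        = 3701.44 × 1.048 = 3879.1091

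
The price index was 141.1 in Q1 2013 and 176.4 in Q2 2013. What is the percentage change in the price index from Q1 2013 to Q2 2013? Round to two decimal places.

25.02%

Change = (176.4 − 141.1) / 141.1 × 100
       = 35.3 / 141.1 × 100 = 25.0177%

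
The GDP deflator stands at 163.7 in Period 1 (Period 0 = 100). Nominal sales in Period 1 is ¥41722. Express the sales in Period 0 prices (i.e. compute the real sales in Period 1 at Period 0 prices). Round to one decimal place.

25486.9

Real = Nominal ÷ (Index/100) = 41722 ÷ (163.7/100)
     = 41722 ÷ 1.637 = 25486.8662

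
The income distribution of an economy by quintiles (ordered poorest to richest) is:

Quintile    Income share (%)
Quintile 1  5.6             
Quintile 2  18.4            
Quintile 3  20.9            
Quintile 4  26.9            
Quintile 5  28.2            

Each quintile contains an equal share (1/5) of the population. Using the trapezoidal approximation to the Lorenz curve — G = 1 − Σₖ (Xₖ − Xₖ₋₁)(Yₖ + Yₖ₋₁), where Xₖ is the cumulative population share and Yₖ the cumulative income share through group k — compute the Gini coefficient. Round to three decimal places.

0.215

Cumulative income shares Yₖ: 0.0560, 0.2400, 0.4490, 0.7180, 1.0000
Σ (Xₖ−Xₖ₋₁)(Yₖ+Yₖ₋₁) = (1/5)(0.0560+0.0000) + (1/5)(0.2400+0.0560) + (1/5)(0.4490+0.2400) + (1/5)(0.7180+0.4490) + (1/5)(1.0000+0.7180)
  = 0.0112 + 0.0592 + 0.1378 + 0.2334 + 0.3436 = 0.7852
G = 1 − 0.7852 = 0.2148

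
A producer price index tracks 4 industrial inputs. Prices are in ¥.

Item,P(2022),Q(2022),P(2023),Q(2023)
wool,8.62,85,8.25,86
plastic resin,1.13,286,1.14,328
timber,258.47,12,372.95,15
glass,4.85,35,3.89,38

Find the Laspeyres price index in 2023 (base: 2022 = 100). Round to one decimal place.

Laspeyres price index uses base-period quantities as weights.
ΣP(2023)·Q(2022) = 8.25×85 + 1.14×286 + 372.95×12 + 3.89×35 = 701.25 + 326.04 + 4475.4 + 136.15 = 5638.84
ΣP(2022)·Q(2022) = 8.62×85 + 1.13×286 + 258.47×12 + 4.85×35 = 732.7 + 323.18 + 3101.64 + 169.75 = 4327.27
Index = 5638.84 / 4327.27 × 100 = 130.3094

130.3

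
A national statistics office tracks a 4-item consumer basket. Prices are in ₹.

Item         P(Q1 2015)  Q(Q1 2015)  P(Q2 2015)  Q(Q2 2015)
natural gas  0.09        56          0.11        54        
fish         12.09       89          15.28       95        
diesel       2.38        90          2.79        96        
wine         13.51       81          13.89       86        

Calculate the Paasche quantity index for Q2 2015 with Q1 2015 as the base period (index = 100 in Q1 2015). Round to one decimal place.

106.5

Paasche quantity index uses current-period prices as weights.
ΣP(Q2 2015)·Q(Q2 2015) = 0.11×54 + 15.28×95 + 2.79×96 + 13.89×86 = 5.94 + 1451.6 + 267.84 + 1194.54 = 2919.92
ΣP(Q2 2015)·Q(Q1 2015) = 0.11×56 + 15.28×89 + 2.79×90 + 13.89×81 = 6.16 + 1359.92 + 251.1 + 1125.09 = 2742.27
Index = 2919.92 / 2742.27 × 100 = 106.4782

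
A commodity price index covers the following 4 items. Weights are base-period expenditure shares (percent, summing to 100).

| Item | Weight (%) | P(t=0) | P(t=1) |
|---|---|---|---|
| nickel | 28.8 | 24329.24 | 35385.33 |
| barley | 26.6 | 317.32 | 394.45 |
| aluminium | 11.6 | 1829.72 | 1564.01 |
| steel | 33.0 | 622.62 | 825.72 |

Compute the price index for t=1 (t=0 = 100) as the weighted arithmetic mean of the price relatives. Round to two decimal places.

128.63

nickel: 28.8 × (35385.33/24329.24) = 28.8 × 1.454436 = 41.8878
barley: 26.6 × (394.45/317.32) = 26.6 × 1.243067 = 33.0656
aluminium: 11.6 × (1564.01/1829.72) = 11.6 × 0.854781 = 9.9155
steel: 33.0 × (825.72/622.62) = 33.0 × 1.326202 = 43.7647
Index = Σ wᵢ·(p₁ᵢ/p₀ᵢ) = 41.8878 + 33.0656 + 9.9155 + 43.7647 = 128.6335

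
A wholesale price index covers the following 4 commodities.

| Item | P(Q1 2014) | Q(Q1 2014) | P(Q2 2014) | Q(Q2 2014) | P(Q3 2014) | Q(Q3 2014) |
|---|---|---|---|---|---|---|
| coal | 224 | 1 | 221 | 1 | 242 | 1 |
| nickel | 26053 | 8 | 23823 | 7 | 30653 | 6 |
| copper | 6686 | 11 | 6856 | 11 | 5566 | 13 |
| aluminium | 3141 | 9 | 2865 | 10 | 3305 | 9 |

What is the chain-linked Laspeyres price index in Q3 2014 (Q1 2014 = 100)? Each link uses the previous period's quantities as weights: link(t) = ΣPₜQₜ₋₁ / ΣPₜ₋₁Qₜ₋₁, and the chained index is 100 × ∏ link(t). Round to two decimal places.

Link Q1 2014→Q2 2014:
ΣP(Q2 2014)Q(Q1 2014) = 221×1 + 23823×8 + 6856×11 + 2865×9 = 221 + 190584 + 75416 + 25785 = 292006
ΣP(Q1 2014)Q(Q1 2014) = 224×1 + 26053×8 + 6686×11 + 3141×9 = 224 + 208424 + 73546 + 28269 = 310463
link = 292006/310463 = 0.940550
Link Q2 2014→Q3 2014:
ΣP(Q3 2014)Q(Q2 2014) = 242×1 + 30653×7 + 5566×11 + 3305×10 = 242 + 214571 + 61226 + 33050 = 309089
ΣP(Q2 2014)Q(Q2 2014) = 221×1 + 23823×7 + 6856×11 + 2865×10 = 221 + 166761 + 75416 + 28650 = 271048
link = 309089/271048 = 1.140348
Chained index = 100 × 0.940550 × 1.140348 = 107.2554

107.26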